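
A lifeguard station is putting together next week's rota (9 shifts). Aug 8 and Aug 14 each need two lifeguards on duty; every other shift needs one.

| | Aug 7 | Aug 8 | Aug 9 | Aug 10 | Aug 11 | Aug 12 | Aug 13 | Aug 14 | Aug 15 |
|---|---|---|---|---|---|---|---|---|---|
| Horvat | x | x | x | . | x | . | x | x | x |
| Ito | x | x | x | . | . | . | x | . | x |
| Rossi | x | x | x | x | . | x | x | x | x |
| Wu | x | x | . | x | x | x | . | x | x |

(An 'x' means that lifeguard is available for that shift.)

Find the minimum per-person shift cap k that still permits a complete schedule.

With 4 lifeguards and 11 worker-slots to fill, someone must work at least ⌈11/4⌉ = 3 shifts, so k ≥ 3.
k = 3 works: Aug 7→Ito, Aug 8→Ito+Wu, Aug 9→Horvat, Aug 10→Rossi, Aug 11→Horvat, Aug 12→Rossi, Aug 13→Horvat, Aug 14→Rossi+Wu, Aug 15→Ito.
Loads: Horvat 3, Ito 3, Rossi 3, Wu 2 — all ≤ 3.

3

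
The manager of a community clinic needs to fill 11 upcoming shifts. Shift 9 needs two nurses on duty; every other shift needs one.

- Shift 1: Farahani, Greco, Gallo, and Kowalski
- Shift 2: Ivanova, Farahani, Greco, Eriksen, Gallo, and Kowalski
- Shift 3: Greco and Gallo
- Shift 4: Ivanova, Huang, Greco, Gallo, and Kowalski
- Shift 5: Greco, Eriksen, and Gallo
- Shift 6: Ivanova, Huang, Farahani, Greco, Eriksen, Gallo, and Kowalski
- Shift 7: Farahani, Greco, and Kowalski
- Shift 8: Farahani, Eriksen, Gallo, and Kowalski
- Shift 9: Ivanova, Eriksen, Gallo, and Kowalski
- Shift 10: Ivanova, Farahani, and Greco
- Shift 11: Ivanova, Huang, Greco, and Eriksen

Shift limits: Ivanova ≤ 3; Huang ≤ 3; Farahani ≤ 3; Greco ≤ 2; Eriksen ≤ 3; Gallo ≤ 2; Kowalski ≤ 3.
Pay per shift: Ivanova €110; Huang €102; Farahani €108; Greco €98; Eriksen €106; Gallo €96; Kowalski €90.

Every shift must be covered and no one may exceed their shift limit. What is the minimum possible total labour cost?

€1176

Picking the cheapest available nurse for each shift independently would cost €1114, but that ignores the shift limits.
An optimal schedule: Shift 1→Kowalski, Shift 2→Greco, Shift 3→Gallo, Shift 4→Huang, Shift 5→Gallo, Shift 6→Huang, Shift 7→Kowalski, Shift 8→Eriksen, Shift 9→Kowalski+Eriksen, Shift 10→Greco, Shift 11→Huang.
Total: 90 + 98 + 96 + 102 + 96 + 102 + 90 + 106 + 90 + 106 + 98 + 102 = €1176.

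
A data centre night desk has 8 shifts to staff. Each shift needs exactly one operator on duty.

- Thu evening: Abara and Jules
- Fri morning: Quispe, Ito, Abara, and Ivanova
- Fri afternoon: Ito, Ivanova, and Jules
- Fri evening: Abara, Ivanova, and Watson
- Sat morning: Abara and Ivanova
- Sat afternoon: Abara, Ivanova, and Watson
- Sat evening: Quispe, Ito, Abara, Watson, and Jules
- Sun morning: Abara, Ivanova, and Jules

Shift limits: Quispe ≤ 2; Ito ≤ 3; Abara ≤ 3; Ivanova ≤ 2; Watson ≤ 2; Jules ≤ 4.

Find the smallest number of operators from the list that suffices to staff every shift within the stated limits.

8 slots to fill and no one can take more than 4, so at least ⌈8/4⌉ = 2 operators are needed.
Any 2 operators together have capacity at most 4+3 = 7 < 8 slots, so 2 can never suffice.
Quispe, Abara, and Jules alone can cover everything: Thu evening→Jules, Fri morning→Quispe, Fri afternoon→Jules, Fri evening→Abara, Sat morning→Abara, Sat afternoon→Abara, Sat evening→Quispe, Sun morning→Jules.

3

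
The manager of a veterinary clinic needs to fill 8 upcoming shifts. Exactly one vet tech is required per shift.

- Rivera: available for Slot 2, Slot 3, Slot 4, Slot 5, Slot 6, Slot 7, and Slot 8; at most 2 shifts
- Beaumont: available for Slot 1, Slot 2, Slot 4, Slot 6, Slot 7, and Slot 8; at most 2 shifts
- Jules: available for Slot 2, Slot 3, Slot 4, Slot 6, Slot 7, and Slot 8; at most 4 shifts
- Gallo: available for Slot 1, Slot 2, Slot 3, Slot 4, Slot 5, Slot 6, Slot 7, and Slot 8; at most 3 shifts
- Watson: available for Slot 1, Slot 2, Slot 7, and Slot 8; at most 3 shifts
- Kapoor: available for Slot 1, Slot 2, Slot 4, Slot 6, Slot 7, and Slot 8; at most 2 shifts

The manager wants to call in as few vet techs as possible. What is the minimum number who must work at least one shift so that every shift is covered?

8 slots to fill and no one can take more than 4, so at least ⌈8/4⌉ = 2 vet techs are needed.
Any 2 vet techs together have capacity at most 4+3 = 7 < 8 slots, so 2 can never suffice.
Rivera, Beaumont, and Jules alone can cover everything: Slot 1→Beaumont, Slot 2→Beaumont, Slot 3→Rivera, Slot 4→Jules, Slot 5→Rivera, Slot 6→Jules, Slot 7→Jules, Slot 8→Jules.

3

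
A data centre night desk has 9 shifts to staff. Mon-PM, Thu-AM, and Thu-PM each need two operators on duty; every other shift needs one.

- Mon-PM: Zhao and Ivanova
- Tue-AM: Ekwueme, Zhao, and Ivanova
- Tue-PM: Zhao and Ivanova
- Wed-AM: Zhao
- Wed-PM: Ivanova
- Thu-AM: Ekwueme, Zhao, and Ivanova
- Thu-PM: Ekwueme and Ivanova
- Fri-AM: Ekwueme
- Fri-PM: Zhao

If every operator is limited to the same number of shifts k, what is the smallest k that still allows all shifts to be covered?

With 3 operators and 12 worker-slots to fill, someone must work at least ⌈12/3⌉ = 4 shifts, so k ≥ 4.
k = 4 works: Mon-PM→Zhao+Ivanova, Tue-AM→Ekwueme, Tue-PM→Zhao, Wed-AM→Zhao, Wed-PM→Ivanova, Thu-AM→Ekwueme+Ivanova, Thu-PM→Ekwueme+Ivanova, Fri-AM→Ekwueme, Fri-PM→Zhao.
Loads: Ekwueme 4, Zhao 4, Ivanova 4 — all ≤ 4.

4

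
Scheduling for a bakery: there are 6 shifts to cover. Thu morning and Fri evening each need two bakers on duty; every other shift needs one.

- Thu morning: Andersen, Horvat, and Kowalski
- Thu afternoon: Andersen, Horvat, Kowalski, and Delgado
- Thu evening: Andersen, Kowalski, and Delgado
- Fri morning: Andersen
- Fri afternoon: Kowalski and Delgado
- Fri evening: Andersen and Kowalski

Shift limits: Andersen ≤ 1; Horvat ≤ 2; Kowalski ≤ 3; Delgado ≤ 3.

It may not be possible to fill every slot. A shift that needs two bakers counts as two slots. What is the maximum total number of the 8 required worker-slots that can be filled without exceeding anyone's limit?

Total capacity across all bakers is 1+2+3+3 = 9, and 8 slots are needed, so at most 8 can be filled.
Shifts {Fri morning, Fri evening} need 3 slots but only Andersen and Kowalski are available for them, supplying at most 2 — so at least 1 slot must go unfilled.
An assignment achieving 7: Thu morning→Horvat+Kowalski, Thu afternoon→Horvat, Thu evening→Delgado, Fri morning→Andersen, Fri afternoon→Kowalski, Fri evening→Kowalski.
Loads: Andersen 1/1, Horvat 2/2, Kowalski 3/3, Delgado 1/3.

7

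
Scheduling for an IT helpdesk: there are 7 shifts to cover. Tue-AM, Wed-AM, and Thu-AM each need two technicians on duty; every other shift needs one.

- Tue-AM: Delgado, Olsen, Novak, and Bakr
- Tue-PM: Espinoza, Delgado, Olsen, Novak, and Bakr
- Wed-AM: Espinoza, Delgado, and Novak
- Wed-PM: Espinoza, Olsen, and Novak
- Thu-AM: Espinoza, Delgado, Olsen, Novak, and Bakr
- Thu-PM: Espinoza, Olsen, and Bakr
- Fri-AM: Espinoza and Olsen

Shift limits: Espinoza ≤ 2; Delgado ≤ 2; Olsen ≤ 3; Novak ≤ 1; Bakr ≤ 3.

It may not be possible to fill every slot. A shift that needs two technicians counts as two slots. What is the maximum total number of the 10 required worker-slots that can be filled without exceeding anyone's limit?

Total capacity across all technicians is 2+2+3+1+3 = 11, and 10 slots are needed, so at most 10 can be filled.
An assignment achieving 10: Tue-AM→Delgado+Olsen, Tue-PM→Bakr, Wed-AM→Espinoza+Delgado, Wed-PM→Olsen, Thu-AM→Novak+Bakr, Thu-PM→Olsen, Fri-AM→Espinoza.
Loads: Espinoza 2/2, Delgado 2/2, Olsen 3/3, Novak 1/1, Bakr 2/3.

10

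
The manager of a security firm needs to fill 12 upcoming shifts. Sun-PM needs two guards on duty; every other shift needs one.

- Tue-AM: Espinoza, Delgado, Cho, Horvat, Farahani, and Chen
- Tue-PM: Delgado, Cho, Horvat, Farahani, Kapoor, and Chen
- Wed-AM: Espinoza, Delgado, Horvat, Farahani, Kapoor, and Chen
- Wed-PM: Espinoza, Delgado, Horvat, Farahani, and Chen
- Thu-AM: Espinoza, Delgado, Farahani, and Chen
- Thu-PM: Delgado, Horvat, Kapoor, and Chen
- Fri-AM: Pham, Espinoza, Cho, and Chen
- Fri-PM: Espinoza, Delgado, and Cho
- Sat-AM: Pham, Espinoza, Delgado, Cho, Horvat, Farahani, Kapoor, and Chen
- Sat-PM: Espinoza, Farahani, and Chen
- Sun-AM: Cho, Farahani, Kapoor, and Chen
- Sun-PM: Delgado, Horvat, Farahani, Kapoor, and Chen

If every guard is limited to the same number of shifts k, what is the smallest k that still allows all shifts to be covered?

2

With 8 guards and 13 worker-slots to fill, someone must work at least ⌈13/8⌉ = 2 shifts, so k ≥ 2.
k = 2 works: Tue-AM→Cho, Tue-PM→Horvat, Wed-AM→Farahani, Wed-PM→Horvat, Thu-AM→Delgado, Thu-PM→Delgado, Fri-AM→Pham, Fri-PM→Espinoza, Sat-AM→Pham, Sat-PM→Espinoza, Sun-AM→Cho, Sun-PM→Farahani+Kapoor.
Loads: Pham 2, Espinoza 2, Delgado 2, Cho 2, Horvat 2, Farahani 2, Kapoor 1, Chen 0 — all ≤ 2.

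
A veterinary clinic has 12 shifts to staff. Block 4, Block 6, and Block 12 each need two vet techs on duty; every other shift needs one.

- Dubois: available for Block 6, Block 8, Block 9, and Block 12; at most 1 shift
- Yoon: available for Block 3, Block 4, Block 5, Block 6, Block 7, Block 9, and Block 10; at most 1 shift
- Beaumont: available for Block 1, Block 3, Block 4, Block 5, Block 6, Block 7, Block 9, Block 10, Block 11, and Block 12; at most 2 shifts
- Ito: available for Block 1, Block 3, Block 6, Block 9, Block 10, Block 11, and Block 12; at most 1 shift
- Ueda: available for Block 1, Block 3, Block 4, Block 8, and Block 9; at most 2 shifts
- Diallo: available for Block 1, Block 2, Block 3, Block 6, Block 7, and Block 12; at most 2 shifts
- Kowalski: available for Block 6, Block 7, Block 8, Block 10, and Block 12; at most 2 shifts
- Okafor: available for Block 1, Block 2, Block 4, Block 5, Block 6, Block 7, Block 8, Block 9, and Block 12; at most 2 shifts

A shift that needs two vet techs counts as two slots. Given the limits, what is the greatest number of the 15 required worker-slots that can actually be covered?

Total capacity across all vet techs is 1+1+2+1+2+2+2+2 = 13, and 15 slots are needed, so at most 13 can be filled.
An assignment achieving 13: Block 1→Ueda, Block 2→Diallo, Block 3→Diallo, Block 4→Beaumont+Ueda, Block 5→Yoon, Block 7→Kowalski, Block 8→Dubois, Block 9→Okafor, Block 10→Ito, Block 11→Beaumont, Block 12→Kowalski+Okafor.
Loads: Dubois 1/1, Yoon 1/1, Beaumont 2/2, Ito 1/1, Ueda 2/2, Diallo 2/2, Kowalski 2/2, Okafor 2/2.

13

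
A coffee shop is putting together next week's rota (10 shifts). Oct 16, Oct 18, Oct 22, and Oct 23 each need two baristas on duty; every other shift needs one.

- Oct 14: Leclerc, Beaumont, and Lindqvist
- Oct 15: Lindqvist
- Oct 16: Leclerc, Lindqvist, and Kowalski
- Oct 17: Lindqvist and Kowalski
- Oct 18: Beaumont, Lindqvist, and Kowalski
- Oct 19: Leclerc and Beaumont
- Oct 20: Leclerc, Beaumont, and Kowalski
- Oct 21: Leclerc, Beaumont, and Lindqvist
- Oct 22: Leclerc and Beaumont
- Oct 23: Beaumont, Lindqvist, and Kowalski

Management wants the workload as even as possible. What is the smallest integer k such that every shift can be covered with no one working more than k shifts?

With 4 baristas and 14 worker-slots to fill, someone must work at least ⌈14/4⌉ = 4 shifts, so k ≥ 4.
k = 4 works: Oct 14→Leclerc, Oct 15→Lindqvist, Oct 16→Leclerc+Lindqvist, Oct 17→Lindqvist, Oct 18→Beaumont+Lindqvist, Oct 19→Leclerc, Oct 20→Kowalski, Oct 21→Beaumont, Oct 22→Leclerc+Beaumont, Oct 23→Beaumont+Kowalski.
Loads: Leclerc 4, Beaumont 4, Lindqvist 4, Kowalski 2 — all ≤ 4.

4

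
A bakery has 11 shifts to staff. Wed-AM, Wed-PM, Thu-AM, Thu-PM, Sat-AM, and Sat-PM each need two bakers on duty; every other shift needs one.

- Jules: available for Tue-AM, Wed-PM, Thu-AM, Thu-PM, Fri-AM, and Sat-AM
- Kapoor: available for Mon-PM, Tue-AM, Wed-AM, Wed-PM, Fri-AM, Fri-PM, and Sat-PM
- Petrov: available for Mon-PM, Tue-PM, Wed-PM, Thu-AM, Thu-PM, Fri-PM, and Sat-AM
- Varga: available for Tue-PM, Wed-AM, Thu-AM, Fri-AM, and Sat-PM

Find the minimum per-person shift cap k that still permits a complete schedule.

5

With 4 bakers and 17 worker-slots to fill, someone must work at least ⌈17/4⌉ = 5 shifts, so k ≥ 5.
k = 5 works: Mon-PM→Kapoor, Tue-AM→Jules, Tue-PM→Petrov, Wed-AM→Kapoor+Varga, Wed-PM→Jules+Kapoor, Thu-AM→Jules+Petrov, Thu-PM→Jules+Petrov, Fri-AM→Varga, Fri-PM→Kapoor, Sat-AM→Jules+Petrov, Sat-PM→Kapoor+Varga.
Loads: Jules 5, Kapoor 5, Petrov 4, Varga 3 — all ≤ 5.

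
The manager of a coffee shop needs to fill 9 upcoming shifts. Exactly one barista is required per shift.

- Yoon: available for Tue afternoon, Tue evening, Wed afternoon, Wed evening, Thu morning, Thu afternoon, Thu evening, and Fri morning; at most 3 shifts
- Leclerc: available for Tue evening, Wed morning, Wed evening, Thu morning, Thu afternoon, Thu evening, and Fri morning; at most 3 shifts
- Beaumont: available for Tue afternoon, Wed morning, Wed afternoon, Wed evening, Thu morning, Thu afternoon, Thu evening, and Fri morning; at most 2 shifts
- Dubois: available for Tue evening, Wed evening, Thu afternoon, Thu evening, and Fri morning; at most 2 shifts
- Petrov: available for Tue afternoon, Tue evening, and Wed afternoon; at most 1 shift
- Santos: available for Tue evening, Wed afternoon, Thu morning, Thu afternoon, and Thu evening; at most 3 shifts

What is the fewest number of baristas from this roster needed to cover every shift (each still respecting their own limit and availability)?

9 slots to fill and no one can take more than 3, so at least ⌈9/3⌉ = 3 baristas are needed.
Yoon, Leclerc, and Santos alone can cover everything: Tue afternoon→Yoon, Tue evening→Leclerc, Wed morning→Leclerc, Wed afternoon→Yoon, Wed evening→Yoon, Thu morning→Santos, Thu afternoon→Santos, Thu evening→Santos, Fri morning→Leclerc.

3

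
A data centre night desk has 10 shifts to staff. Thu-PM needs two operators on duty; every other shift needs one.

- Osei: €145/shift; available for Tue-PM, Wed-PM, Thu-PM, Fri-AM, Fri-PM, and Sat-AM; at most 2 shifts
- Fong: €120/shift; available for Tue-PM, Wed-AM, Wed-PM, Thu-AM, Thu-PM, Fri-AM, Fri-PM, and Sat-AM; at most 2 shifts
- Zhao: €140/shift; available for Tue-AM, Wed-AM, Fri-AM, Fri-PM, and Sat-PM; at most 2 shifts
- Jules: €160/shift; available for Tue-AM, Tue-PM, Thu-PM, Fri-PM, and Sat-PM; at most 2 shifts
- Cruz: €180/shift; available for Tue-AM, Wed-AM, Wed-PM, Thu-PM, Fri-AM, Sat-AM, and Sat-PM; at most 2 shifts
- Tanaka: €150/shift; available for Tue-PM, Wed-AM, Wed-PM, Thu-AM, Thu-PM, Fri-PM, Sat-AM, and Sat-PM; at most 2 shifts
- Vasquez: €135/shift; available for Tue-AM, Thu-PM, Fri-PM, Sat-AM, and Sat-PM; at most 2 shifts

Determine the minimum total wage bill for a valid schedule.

Picking the cheapest available operator for each shift independently would cost €1365, but that ignores the shift limits.
An optimal schedule: Tue-AM→Vasquez, Tue-PM→Fong, Wed-AM→Zhao, Wed-PM→Osei, Thu-AM→Fong, Thu-PM→Tanaka+Jules, Fri-AM→Zhao, Fri-PM→Osei, Sat-AM→Vasquez, Sat-PM→Tanaka.
Total: 135 + 120 + 140 + 145 + 120 + 150 + 160 + 140 + 145 + 135 + 150 = €1540.

€1540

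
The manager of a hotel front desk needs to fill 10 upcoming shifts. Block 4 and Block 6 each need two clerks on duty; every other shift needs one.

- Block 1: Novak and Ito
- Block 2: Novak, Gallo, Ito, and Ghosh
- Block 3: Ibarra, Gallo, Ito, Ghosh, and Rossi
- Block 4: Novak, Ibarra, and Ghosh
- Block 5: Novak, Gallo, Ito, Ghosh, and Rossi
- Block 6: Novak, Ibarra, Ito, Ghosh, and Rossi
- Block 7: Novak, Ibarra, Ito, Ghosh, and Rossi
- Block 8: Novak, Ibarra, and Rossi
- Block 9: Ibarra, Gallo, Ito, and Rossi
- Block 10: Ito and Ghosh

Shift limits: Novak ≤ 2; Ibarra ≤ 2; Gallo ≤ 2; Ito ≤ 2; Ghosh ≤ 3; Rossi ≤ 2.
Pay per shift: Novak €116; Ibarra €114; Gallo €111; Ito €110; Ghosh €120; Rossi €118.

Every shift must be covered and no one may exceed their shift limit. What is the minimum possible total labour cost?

Picking the cheapest available clerk for each shift independently would cost €1338, but that ignores the shift limits.
An optimal schedule: Block 1→Ito, Block 2→Gallo, Block 3→Rossi, Block 4→Ibarra+Novak, Block 5→Novak, Block 6→Rossi+Ghosh, Block 7→Ghosh, Block 8→Ibarra, Block 9→Gallo, Block 10→Ito.
Total: 110 + 111 + 118 + 114 + 116 + 116 + 118 + 120 + 120 + 114 + 111 + 110 = €1378.

€1378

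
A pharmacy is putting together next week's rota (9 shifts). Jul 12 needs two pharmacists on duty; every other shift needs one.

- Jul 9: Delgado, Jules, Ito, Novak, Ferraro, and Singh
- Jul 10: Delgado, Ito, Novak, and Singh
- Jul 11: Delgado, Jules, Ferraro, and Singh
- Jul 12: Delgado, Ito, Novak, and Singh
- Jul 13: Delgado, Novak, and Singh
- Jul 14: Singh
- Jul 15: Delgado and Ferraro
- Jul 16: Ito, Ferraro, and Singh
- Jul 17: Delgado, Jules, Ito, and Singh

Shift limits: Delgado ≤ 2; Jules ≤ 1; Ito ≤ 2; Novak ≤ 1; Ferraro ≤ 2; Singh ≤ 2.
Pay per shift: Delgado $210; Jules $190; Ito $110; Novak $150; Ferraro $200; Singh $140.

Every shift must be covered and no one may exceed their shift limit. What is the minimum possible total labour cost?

Jul 14 can only be covered by Singh, so that assignment is forced.
Picking the cheapest available pharmacist for each shift independently would cost $1310, but that ignores the shift limits.
An optimal schedule: Jul 9→Ferraro, Jul 10→Ito, Jul 11→Ferraro, Jul 12→Novak+Singh, Jul 13→Delgado, Jul 14→Singh, Jul 15→Delgado, Jul 16→Ito, Jul 17→Jules.
Total: 200 + 110 + 200 + 150 + 140 + 210 + 140 + 210 + 110 + 190 = $1660.

$1660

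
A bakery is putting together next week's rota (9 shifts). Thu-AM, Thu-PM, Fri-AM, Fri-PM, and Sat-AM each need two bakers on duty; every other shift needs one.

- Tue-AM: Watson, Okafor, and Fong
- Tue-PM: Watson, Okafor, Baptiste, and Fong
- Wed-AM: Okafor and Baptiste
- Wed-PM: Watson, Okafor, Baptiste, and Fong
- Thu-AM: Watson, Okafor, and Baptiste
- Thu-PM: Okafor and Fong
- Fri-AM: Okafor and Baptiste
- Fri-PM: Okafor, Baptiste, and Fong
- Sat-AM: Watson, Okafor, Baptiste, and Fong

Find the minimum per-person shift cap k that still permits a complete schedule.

4

With 4 bakers and 14 worker-slots to fill, someone must work at least ⌈14/4⌉ = 4 shifts, so k ≥ 4.
k = 4 works: Tue-AM→Watson, Tue-PM→Watson, Wed-AM→Okafor, Wed-PM→Watson, Thu-AM→Watson+Okafor, Thu-PM→Okafor+Fong, Fri-AM→Okafor+Baptiste, Fri-PM→Baptiste+Fong, Sat-AM→Baptiste+Fong.
Loads: Watson 4, Okafor 4, Baptiste 3, Fong 3 — all ≤ 4.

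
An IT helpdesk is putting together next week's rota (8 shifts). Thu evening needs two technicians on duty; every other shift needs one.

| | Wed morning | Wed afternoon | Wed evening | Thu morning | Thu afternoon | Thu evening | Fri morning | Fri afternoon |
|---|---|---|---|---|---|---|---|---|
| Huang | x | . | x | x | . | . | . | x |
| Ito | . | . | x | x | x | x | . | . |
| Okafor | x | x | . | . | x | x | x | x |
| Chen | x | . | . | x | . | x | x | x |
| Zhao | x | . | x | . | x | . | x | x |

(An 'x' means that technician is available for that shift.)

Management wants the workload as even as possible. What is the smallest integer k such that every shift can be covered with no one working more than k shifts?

With 5 technicians and 9 worker-slots to fill, someone must work at least ⌈9/5⌉ = 2 shifts, so k ≥ 2.
k = 2 works: Wed morning→Chen, Wed afternoon→Okafor, Wed evening→Huang, Thu morning→Huang, Thu afternoon→Ito, Thu evening→Ito+Okafor, Fri morning→Chen, Fri afternoon→Zhao.
Loads: Huang 2, Ito 2, Okafor 2, Chen 2, Zhao 1 — all ≤ 2.

2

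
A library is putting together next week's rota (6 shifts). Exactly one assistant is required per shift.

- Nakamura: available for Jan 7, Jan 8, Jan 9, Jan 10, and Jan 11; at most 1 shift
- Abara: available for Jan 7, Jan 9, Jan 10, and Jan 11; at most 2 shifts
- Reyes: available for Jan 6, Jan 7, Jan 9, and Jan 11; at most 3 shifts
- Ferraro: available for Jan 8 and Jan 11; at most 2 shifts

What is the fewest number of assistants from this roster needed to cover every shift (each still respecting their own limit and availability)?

6 slots to fill and no one can take more than 3, so at least ⌈6/3⌉ = 2 assistants are needed.
Any 2 assistants together have capacity at most 3+2 = 5 < 6 slots, so 2 can never suffice.
Nakamura, Abara, and Reyes alone can cover everything: Jan 6→Reyes, Jan 7→Abara, Jan 8→Nakamura, Jan 9→Reyes, Jan 10→Abara, Jan 11→Reyes.

3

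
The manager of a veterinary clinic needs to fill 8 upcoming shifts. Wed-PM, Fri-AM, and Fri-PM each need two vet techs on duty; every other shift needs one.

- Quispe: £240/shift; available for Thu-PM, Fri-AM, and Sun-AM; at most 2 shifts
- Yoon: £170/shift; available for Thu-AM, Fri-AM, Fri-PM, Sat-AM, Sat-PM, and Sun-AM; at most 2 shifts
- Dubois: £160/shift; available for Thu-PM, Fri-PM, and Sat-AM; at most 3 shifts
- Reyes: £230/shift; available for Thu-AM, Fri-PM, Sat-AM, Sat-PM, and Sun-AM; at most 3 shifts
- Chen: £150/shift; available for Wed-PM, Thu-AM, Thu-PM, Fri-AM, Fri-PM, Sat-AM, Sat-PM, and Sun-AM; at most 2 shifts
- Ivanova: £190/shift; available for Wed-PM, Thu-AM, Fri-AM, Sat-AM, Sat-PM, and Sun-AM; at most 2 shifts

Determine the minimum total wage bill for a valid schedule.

£1960

Wed-PM can only be covered by Chen and Ivanova, so that assignment is forced.
Picking the cheapest available vet tech for each shift independently would cost £1720, but that ignores the shift limits.
An optimal schedule: Wed-PM→Chen+Ivanova, Thu-AM→Chen, Thu-PM→Dubois, Fri-AM→Yoon+Ivanova, Fri-PM→Dubois+Reyes, Sat-AM→Dubois, Sat-PM→Yoon, Sun-AM→Reyes.
Total: 150 + 190 + 150 + 160 + 170 + 190 + 160 + 230 + 160 + 170 + 230 = £1960.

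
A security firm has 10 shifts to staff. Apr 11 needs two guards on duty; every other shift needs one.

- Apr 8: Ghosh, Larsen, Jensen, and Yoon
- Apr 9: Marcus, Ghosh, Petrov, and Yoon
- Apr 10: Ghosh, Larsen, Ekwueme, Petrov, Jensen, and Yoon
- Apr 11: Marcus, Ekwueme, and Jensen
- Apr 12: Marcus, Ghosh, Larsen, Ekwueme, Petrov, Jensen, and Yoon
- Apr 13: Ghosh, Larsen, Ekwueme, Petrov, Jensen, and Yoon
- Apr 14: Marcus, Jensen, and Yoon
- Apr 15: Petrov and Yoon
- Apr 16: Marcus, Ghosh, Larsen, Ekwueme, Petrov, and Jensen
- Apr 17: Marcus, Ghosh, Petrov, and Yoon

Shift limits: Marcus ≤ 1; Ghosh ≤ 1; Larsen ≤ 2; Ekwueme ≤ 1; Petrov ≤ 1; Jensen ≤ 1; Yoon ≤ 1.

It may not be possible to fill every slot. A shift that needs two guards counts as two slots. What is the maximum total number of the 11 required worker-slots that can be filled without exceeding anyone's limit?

Total capacity across all guards is 1+1+2+1+1+1+1 = 8, and 11 slots are needed, so at most 8 can be filled.
An assignment achieving 8: Apr 8→Ghosh, Apr 9→Yoon, Apr 10→Larsen, Apr 11→Marcus+Ekwueme, Apr 13→Larsen, Apr 14→Jensen, Apr 15→Petrov.
Loads: Marcus 1/1, Ghosh 1/1, Larsen 2/2, Ekwueme 1/1, Petrov 1/1, Jensen 1/1, Yoon 1/1.

8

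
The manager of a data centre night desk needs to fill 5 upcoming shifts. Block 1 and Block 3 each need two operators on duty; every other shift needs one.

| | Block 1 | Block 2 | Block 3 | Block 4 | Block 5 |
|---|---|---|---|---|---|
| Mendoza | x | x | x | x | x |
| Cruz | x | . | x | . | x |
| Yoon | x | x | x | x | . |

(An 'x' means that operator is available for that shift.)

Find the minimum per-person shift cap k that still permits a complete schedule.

With 3 operators and 7 worker-slots to fill, someone must work at least ⌈7/3⌉ = 3 shifts, so k ≥ 3.
k = 3 works: Block 1→Cruz+Yoon, Block 2→Mendoza, Block 3→Cruz+Yoon, Block 4→Mendoza, Block 5→Mendoza.
Loads: Mendoza 3, Cruz 2, Yoon 2 — all ≤ 3.

3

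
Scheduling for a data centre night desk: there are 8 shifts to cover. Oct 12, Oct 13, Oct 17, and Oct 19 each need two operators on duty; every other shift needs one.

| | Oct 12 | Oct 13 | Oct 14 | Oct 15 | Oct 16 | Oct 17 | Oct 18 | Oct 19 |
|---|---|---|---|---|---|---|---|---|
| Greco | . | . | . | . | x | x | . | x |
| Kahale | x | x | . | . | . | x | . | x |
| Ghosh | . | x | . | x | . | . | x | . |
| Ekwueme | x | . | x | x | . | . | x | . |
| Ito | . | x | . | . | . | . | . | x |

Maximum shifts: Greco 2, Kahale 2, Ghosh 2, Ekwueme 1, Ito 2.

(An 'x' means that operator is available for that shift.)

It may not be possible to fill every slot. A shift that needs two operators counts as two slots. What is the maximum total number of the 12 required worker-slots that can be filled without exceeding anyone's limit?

Total capacity across all operators is 2+2+2+1+2 = 9, and 12 slots are needed, so at most 9 can be filled.
An assignment achieving 9: Oct 12→Kahale, Oct 13→Ito, Oct 14→Ekwueme, Oct 15→Ghosh, Oct 16→Greco, Oct 17→Greco+Kahale, Oct 18→Ghosh, Oct 19→Ito.
Loads: Greco 2/2, Kahale 2/2, Ghosh 2/2, Ekwueme 1/1, Ito 2/2.

9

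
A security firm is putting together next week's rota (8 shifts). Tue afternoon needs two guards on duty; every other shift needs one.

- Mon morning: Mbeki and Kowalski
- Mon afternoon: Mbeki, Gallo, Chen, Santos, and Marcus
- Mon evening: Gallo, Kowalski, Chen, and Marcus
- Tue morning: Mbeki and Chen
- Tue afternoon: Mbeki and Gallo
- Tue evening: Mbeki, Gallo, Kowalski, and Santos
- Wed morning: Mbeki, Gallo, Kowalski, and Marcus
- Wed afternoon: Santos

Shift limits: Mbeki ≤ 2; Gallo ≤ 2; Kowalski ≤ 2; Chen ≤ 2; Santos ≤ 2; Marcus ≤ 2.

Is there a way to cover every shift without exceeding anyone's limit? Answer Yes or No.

Tue afternoon can only be covered by Mbeki and Gallo, so that assignment is forced.
Wed afternoon can only be covered by Santos, so that assignment is forced.
One valid schedule: Mon morning→Mbeki, Mon afternoon→Chen, Mon evening→Gallo, Tue morning→Chen, Tue afternoon→Mbeki+Gallo, Tue evening→Kowalski, Wed morning→Kowalski, Wed afternoon→Santos.
Loads: Mbeki 2/2, Gallo 2/2, Kowalski 2/2, Chen 2/2, Santos 1/2, Marcus 0/2 — all within limits.

Yes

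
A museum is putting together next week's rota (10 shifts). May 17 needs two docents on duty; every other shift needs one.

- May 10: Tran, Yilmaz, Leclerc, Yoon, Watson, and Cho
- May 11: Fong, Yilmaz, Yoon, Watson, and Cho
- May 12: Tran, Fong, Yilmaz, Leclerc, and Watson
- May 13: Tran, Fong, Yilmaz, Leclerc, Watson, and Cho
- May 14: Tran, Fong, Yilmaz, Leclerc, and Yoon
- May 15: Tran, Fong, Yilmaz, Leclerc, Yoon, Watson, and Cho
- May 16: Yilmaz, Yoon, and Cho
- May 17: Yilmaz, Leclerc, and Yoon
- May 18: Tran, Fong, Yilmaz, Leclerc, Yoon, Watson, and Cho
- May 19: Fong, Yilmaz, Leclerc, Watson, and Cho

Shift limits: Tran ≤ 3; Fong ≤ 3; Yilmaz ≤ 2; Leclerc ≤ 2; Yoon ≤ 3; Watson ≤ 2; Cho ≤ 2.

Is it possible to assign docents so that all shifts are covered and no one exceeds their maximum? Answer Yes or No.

One valid schedule: May 10→Tran, May 11→Fong, May 12→Tran, May 13→Fong, May 14→Tran, May 15→Leclerc, May 16→Yilmaz, May 17→Yilmaz+Leclerc, May 18→Yoon, May 19→Fong.
Loads: Tran 3/3, Fong 3/3, Yilmaz 2/2, Leclerc 2/2, Yoon 1/3, Watson 0/2, Cho 0/2 — all within limits.

Yes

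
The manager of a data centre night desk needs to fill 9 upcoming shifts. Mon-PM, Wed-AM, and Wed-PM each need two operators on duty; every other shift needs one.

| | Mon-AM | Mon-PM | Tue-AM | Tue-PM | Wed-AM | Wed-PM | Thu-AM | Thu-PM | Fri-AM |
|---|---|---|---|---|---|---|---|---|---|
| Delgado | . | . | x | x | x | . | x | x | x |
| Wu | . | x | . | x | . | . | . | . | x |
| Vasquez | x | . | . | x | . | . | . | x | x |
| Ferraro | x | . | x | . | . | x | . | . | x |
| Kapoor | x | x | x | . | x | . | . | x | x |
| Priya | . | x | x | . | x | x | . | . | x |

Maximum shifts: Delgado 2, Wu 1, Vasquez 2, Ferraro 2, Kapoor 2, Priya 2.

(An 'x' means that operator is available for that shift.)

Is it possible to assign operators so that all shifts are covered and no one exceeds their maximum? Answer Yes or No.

No

Total capacity is 2+1+2+2+2+2 = 11 but 12 worker-slots are needed — infeasible.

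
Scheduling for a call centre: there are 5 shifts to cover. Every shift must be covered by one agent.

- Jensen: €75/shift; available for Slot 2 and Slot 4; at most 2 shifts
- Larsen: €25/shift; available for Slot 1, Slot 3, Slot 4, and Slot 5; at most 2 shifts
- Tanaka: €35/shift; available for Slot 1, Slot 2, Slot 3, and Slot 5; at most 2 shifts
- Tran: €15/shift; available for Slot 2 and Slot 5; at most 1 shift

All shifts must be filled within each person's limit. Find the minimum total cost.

€135

Picking the cheapest available agent for each shift independently would cost €105, but that ignores the shift limits.
An optimal schedule: Slot 1→Larsen, Slot 2→Tran, Slot 3→Tanaka, Slot 4→Larsen, Slot 5→Tanaka.
Total: 25 + 15 + 35 + 25 + 35 = €135.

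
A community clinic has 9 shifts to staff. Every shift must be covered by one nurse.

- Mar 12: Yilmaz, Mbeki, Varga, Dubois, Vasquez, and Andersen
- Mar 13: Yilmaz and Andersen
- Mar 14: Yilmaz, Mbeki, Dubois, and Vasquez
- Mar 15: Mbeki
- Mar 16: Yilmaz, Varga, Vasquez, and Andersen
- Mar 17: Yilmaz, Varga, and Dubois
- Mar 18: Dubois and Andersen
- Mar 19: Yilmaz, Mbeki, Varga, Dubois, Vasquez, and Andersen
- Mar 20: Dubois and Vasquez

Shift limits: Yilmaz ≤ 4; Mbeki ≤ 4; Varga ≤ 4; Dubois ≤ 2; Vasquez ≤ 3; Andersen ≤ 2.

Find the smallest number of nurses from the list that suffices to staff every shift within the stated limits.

9 slots to fill and no one can take more than 4, so at least ⌈9/4⌉ = 3 nurses are needed.
Yilmaz, Mbeki, and Dubois alone can cover everything: Mar 12→Yilmaz, Mar 13→Yilmaz, Mar 14→Mbeki, Mar 15→Mbeki, Mar 16→Yilmaz, Mar 17→Yilmaz, Mar 18→Dubois, Mar 19→Mbeki, Mar 20→Dubois.

3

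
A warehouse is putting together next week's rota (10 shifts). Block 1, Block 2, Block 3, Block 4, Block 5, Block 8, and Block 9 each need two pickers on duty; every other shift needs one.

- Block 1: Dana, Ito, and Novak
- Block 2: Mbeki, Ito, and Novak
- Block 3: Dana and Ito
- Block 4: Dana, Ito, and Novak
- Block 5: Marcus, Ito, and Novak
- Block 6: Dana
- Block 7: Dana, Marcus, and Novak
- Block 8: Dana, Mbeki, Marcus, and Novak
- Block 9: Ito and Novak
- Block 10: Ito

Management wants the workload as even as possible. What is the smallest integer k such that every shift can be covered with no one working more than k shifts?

4

With 5 pickers and 17 worker-slots to fill, someone must work at least ⌈17/5⌉ = 4 shifts, so k ≥ 4.
k = 4 works: Block 1→Dana+Ito, Block 2→Mbeki+Novak, Block 3→Dana+Ito, Block 4→Dana+Novak, Block 5→Marcus+Novak, Block 6→Dana, Block 7→Marcus, Block 8→Mbeki+Marcus, Block 9→Ito+Novak, Block 10→Ito.
Loads: Dana 4, Mbeki 2, Marcus 3, Ito 4, Novak 4 — all ≤ 4.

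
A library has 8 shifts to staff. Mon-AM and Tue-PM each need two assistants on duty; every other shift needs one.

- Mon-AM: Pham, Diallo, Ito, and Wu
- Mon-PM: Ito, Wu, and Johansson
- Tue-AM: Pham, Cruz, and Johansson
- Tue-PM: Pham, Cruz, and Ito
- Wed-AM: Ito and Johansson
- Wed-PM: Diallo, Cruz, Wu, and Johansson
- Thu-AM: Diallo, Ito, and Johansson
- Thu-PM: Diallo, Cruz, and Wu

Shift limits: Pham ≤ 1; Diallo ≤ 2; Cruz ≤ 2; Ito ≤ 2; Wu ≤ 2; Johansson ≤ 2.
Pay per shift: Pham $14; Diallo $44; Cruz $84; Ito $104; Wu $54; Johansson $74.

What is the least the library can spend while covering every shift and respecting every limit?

$630

Picking the cheapest available assistant for each shift independently would cost $430, but that ignores the shift limits.
An optimal schedule: Mon-AM→Diallo+Wu, Mon-PM→Wu, Tue-AM→Pham, Tue-PM→Cruz+Ito, Wed-AM→Johansson, Wed-PM→Johansson, Thu-AM→Diallo, Thu-PM→Cruz.
Total: 44 + 54 + 54 + 14 + 84 + 104 + 74 + 74 + 44 + 84 = $630.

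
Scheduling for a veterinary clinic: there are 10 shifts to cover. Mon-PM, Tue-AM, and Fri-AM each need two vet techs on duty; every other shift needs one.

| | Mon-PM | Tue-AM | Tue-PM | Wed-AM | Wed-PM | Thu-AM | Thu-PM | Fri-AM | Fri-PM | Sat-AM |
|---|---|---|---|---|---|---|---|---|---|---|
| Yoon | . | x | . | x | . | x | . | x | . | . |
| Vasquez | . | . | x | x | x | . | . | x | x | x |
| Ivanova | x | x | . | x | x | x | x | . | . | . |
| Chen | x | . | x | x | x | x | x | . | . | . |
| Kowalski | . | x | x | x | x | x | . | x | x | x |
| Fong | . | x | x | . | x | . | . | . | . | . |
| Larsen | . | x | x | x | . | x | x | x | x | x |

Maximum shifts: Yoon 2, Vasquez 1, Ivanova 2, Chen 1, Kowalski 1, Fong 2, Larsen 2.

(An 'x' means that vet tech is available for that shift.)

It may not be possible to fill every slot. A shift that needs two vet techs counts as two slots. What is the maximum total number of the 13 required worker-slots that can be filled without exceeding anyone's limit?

Total capacity across all vet techs is 2+1+2+1+1+2+2 = 11, and 13 slots are needed, so at most 11 can be filled.
An assignment achieving 11: Mon-PM→Ivanova+Chen, Tue-AM→Yoon+Fong, Tue-PM→Fong, Thu-AM→Larsen, Thu-PM→Ivanova, Fri-AM→Yoon+Larsen, Fri-PM→Vasquez, Sat-AM→Kowalski.
Loads: Yoon 2/2, Vasquez 1/1, Ivanova 2/2, Chen 1/1, Kowalski 1/1, Fong 2/2, Larsen 2/2.

11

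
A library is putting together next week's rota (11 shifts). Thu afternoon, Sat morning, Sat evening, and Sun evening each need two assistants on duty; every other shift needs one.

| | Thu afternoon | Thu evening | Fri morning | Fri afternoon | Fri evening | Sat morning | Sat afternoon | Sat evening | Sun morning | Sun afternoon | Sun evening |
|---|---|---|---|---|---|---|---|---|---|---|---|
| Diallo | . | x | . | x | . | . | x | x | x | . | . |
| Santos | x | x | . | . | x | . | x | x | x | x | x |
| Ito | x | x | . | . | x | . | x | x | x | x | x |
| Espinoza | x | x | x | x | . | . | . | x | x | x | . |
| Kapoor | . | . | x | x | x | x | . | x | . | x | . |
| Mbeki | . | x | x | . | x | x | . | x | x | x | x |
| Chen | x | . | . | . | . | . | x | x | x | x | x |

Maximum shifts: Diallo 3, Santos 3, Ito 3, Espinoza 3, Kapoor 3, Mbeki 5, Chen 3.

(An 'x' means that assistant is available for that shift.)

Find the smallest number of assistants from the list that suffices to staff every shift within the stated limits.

15 slots to fill and no one can take more than 5, so at least ⌈15/5⌉ = 3 assistants are needed.
Any 4 assistants together have capacity at most 5+3+3+3 = 14 < 15 slots, so 4 can never suffice.
Diallo, Santos, Ito, Kapoor, and Mbeki alone can cover everything: Thu afternoon→Santos+Ito, Thu evening→Diallo, Fri morning→Kapoor, Fri afternoon→Diallo, Fri evening→Santos, Sat morning→Kapoor+Mbeki, Sat afternoon→Diallo, Sat evening→Kapoor+Mbeki, Sun morning→Ito, Sun afternoon→Mbeki, Sun evening→Santos+Ito.

5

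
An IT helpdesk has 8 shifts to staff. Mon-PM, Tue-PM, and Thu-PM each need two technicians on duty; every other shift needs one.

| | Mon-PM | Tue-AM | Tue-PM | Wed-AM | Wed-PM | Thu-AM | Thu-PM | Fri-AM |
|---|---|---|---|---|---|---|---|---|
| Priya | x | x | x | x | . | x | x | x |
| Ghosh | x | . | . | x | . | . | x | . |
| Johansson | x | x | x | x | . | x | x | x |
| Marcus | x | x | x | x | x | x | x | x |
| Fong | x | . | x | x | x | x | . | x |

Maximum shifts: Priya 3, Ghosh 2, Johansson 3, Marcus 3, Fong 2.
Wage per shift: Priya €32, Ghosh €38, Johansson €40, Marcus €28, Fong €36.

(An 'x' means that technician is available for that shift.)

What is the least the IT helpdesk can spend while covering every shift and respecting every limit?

Picking the cheapest available technician for each shift independently would cost €320, but that ignores the shift limits.
An optimal schedule: Mon-PM→Fong+Ghosh, Tue-AM→Marcus, Tue-PM→Priya+Fong, Wed-AM→Priya, Wed-PM→Marcus, Thu-AM→Marcus, Thu-PM→Ghosh+Johansson, Fri-AM→Priya.
Total: 36 + 38 + 28 + 32 + 36 + 32 + 28 + 28 + 38 + 40 + 32 = €368.

€368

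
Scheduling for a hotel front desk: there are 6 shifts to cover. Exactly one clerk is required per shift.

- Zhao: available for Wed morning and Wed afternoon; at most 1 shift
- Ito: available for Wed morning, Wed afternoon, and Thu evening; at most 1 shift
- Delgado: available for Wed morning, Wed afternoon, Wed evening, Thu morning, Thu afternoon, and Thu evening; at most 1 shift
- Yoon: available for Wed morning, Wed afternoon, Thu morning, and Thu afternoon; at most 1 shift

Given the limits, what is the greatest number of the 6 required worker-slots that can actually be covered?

Total capacity across all clerks is 1+1+1+1 = 4, and 6 slots are needed, so at most 4 can be filled.
An assignment achieving 4: Wed morning→Zhao, Wed evening→Delgado, Thu morning→Yoon, Thu evening→Ito.
Loads: Zhao 1/1, Ito 1/1, Delgado 1/1, Yoon 1/1.

4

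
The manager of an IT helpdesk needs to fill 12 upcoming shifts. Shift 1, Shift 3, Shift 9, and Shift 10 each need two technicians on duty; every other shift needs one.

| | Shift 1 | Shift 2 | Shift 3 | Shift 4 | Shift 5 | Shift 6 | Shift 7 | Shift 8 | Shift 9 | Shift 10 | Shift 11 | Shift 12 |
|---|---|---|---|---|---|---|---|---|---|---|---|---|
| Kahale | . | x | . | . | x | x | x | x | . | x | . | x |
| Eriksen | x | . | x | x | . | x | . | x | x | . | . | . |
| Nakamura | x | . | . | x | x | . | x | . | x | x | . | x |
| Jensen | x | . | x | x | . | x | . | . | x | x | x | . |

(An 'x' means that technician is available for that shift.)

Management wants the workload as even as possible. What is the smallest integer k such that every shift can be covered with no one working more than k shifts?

With 4 technicians and 16 worker-slots to fill, someone must work at least ⌈16/4⌉ = 4 shifts, so k ≥ 4.
k = 4 works: Shift 1→Eriksen+Nakamura, Shift 2→Kahale, Shift 3→Eriksen+Jensen, Shift 4→Eriksen, Shift 5→Kahale, Shift 6→Eriksen, Shift 7→Kahale, Shift 8→Kahale, Shift 9→Nakamura+Jensen, Shift 10→Nakamura+Jensen, Shift 11→Jensen, Shift 12→Nakamura.
Loads: Kahale 4, Eriksen 4, Nakamura 4, Jensen 4 — all ≤ 4.

4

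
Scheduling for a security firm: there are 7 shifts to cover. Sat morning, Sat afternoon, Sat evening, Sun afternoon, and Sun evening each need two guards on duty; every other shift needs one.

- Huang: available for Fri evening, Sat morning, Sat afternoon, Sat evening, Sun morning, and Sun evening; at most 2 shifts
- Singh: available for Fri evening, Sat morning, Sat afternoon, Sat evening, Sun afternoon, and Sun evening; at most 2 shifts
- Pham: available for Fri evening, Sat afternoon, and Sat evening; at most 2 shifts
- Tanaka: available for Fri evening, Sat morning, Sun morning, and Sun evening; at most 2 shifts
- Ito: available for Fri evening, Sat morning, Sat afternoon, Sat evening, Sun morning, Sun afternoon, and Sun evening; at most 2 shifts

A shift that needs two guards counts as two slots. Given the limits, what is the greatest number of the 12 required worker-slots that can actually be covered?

10

Total capacity across all guards is 2+2+2+2+2 = 10, and 12 slots are needed, so at most 10 can be filled.
An assignment achieving 10: Fri evening→Tanaka, Sat morning→Huang+Singh, Sat afternoon→Pham+Ito, Sat evening→Pham, Sun morning→Huang, Sun afternoon→Singh+Ito, Sun evening→Tanaka.
Loads: Huang 2/2, Singh 2/2, Pham 2/2, Tanaka 2/2, Ito 2/2.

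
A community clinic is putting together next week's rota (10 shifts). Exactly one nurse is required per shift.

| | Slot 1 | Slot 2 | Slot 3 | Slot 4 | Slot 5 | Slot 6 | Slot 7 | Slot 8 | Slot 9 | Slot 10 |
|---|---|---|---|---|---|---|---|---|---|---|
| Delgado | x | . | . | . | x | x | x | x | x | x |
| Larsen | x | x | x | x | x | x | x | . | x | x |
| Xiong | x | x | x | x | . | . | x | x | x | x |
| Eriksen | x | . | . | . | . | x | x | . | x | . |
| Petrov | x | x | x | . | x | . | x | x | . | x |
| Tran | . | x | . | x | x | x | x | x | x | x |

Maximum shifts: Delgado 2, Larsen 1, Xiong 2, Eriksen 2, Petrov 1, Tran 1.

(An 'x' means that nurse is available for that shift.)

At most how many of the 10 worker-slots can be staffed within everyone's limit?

9

Total capacity across all nurses is 2+1+2+2+1+1 = 9, and 10 slots are needed, so at most 9 can be filled.
An assignment achieving 9: Slot 1→Eriksen, Slot 2→Xiong, Slot 3→Larsen, Slot 4→Xiong, Slot 5→Delgado, Slot 6→Delgado, Slot 8→Petrov, Slot 9→Eriksen, Slot 10→Tran.
Loads: Delgado 2/2, Larsen 1/1, Xiong 2/2, Eriksen 2/2, Petrov 1/1, Tran 1/1.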